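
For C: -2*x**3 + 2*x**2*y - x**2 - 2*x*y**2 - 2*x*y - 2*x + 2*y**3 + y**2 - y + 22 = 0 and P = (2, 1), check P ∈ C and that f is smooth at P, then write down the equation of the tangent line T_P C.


Tangent line at P: -26*x + 3*y + 49 = 0.

Step 1: f(2, 1) = 0, so P lies on C.
Step 2: partial derivatives
  f_x(x, y) = -6*x**2 + 4*x*y - 2*x - 2*y**2 - 2*y - 2, f_y(x, y) = 2*x**2 - 4*x*y - 2*x + 6*y**2 + 2*y - 1.
  f_x(P) = -26, f_y(P) = 3 (gradient nonzero, so P is smooth).
Step 3: tangent line at P: -26·(x − 2) + 3·(y − 1) = 0.
Expanding: -26*x + 3*y + 49 = 0.


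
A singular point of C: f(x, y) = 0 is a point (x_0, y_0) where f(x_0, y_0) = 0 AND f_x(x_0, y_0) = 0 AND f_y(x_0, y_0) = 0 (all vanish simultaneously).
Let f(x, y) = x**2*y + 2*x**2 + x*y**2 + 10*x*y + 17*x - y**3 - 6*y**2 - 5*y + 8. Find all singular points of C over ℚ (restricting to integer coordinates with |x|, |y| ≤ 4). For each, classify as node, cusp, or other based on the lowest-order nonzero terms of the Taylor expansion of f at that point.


Singular points: {(-2, -3)}; classification: node.

Compute partial derivatives:
  f_x = 2*x*y + 4*x + y**2 + 10*y + 17.
  f_y = x**2 + 2*x*y + 10*x - 3*y**2 - 12*y - 5.
Scan x_0 ∈ {−4, ..., 4}. For each x_0, f_y(x_0, y) is a polynomial in y; find its integer roots y ∈ {−4, ..., 4}, then test f_x and f at those candidates.
  x = -4: f_y(-4, y) = -3*y**2 - 20*y - 29; no integer root y with |y| ≤ 4.
  x = -3: f_y(-3, y) = -3*y**2 - 18*y - 26; no integer root y with |y| ≤ 4.
  x = -2: f_y(-2, y) = -3*y**2 - 16*y - 21; vanishes at y ∈ {-3}. (-2, -3): f_x = 0, f = 0 — SINGULAR.
  x = -1: f_y(-1, y) = -3*y**2 - 14*y - 14; no integer root y with |y| ≤ 4.
  x = 0: f_y(0, y) = -3*y**2 - 12*y - 5; no integer root y with |y| ≤ 4.
  x = 1: f_y(1, y) = -3*y**2 - 10*y + 6; no integer root y with |y| ≤ 4.
  x = 2: f_y(2, y) = -3*y**2 - 8*y + 19; no integer root y with |y| ≤ 4.
  x = 3: f_y(3, y) = -3*y**2 - 6*y + 34; no integer root y with |y| ≤ 4.
  x = 4: f_y(4, y) = -3*y**2 - 4*y + 51; no integer root y with |y| ≤ 4.
Only singular point on the grid: (-2, -3).
Classify: substitute x = -2 + u, y = -3 + v and expand: f = u**2*v - u**2 + u*v**2 - v**3 + v**2.
No constant or linear terms (consistent with a singular point). Quadratic part: -u**2 + v**2. Cubic part: u**2*v + u*v**2 - v**3.
The quadratic part v**2 - u**2 = (v − u)(v + u) splits into two distinct linear factors, so there are two distinct tangent lines y − -3 = ±(x − -2) — this is a node (ordinary double point).
Classification: node.


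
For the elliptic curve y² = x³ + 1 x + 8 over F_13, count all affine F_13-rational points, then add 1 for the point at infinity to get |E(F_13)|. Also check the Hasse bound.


Affine points = {(1, 6), (1, 7), (3, 5), (3, 8), (6, 3), (6, 10), (10, 2), (10, 11)}; affine count = 8; |E(F_13)| = 9.

Discriminant check: Δ ∝ 4a³ + 27b² = 4·1³ + 27·8² = 4·1 + 27·64 ≡ 3 (mod 13). Nonzero ⇒ E is nonsingular.
For each x ∈ F_13, compute rhs = x³ + 1·x + 8 mod 13, then count y ∈ F_13 with y² ≡ rhs.
  x = 0: rhs = 8, matching y values: none (0 points).
  x = 1: rhs = 10, matching y values: 6, 7 (2 points).
  x = 2: rhs = 5, matching y values: none (0 points).
  x = 3: rhs = 12, matching y values: 5, 8 (2 points).
  x = 4: rhs = 11, matching y values: none (0 points).
  x = 5: rhs = 8, matching y values: none (0 points).
  x = 6: rhs = 9, matching y values: 3, 10 (2 points).
  x = 7: rhs = 7, matching y values: none (0 points).
  x = 8: rhs = 8, matching y values: none (0 points).
  x = 9: rhs = 5, matching y values: none (0 points).
  x = 10: rhs = 4, matching y values: 2, 11 (2 points).
  x = 11: rhs = 11, matching y values: none (0 points).
  x = 12: rhs = 6, matching y values: none (0 points).
Total affine count: 8.
Full point count |E(F_13)| = 8 + 1 = 9.
Hasse bound: |9 − (13+1)| = |-5| = 5 ≤ 2√13 ≈ 7.2111 ✓.


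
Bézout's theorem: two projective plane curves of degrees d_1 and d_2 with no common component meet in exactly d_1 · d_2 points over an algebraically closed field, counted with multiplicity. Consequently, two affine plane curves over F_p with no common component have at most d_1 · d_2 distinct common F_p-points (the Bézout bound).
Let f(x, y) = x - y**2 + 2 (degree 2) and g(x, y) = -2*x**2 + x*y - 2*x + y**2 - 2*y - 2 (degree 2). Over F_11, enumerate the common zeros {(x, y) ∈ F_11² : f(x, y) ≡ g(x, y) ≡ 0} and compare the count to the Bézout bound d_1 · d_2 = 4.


Common zeros: ∅; count = 0; Bézout bound = 4.

deg(f) = 2, deg(g) = 2, so Bézout bound = 4.
Scan x ∈ F_11. For each x, list the y ∈ F_11 with f(x, y) ≡ 0 and those with g(x, y) ≡ 0 (mod 11); the common zeros in that column are the intersection.
  x = 0: f ≡ 0 at y ∈ ∅; g ≡ 0 at y ∈ {6, 7}; common: ∅.
  x = 1: f ≡ 0 at y ∈ {5, 6}; g ≡ 0 at y ∈ {3, 9}; common: ∅.
  x = 2: f ≡ 0 at y ∈ {2, 9}; g ≡ 0 at y ∈ {5, 6}; common: ∅.
  x = 3: f ≡ 0 at y ∈ {4, 7}; g ≡ 0 at y ∈ ∅; common: ∅.
  x = 4: f ≡ 0 at y ∈ ∅; g ≡ 0 at y ∈ ∅; common: ∅.
  x = 5: f ≡ 0 at y ∈ ∅; g ≡ 0 at y ∈ {3, 5}; common: ∅.
  x = 6: f ≡ 0 at y ∈ ∅; g ≡ 0 at y ∈ ∅; common: ∅.
  x = 7: f ≡ 0 at y ∈ {3, 8}; g ≡ 0 at y ∈ ∅; common: ∅.
  x = 8: f ≡ 0 at y ∈ ∅; g ≡ 0 at y ∈ {7, 9}; common: ∅.
  x = 9: f ≡ 0 at y ∈ {0}; g ≡ 0 at y ∈ ∅; common: ∅.
  x = 10: f ≡ 0 at y ∈ {1, 10}; g ≡ 0 at y ∈ ∅; common: ∅.
Collecting: common zeros = ∅, so the count is 0.
Comparison with the Bézout bound: 0 ≤ 4 = deg(f)·deg(g), as expected for curves with no common component (the affine F_11-count falls short of the bound because intersections may lie at infinity, over extension fields, or carry multiplicity).


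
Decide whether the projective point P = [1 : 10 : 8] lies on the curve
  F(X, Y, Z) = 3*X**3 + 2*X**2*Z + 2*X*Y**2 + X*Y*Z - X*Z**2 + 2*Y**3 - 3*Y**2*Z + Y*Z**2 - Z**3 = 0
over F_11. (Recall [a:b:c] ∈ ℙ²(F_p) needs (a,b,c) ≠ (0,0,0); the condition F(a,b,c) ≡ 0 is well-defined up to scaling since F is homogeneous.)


F(1,10,8) ≡ 7 (mod 11); P is NOT on the curve.

Evaluate F(1, 10, 8) term-by-term (mod 11).
  3*X**3 ↦ 3·1·1·1 = 3
  2*X**2*Z ↦ 2·1·1·8 = 16
  2*X*Y**2 ↦ 2·1·100·1 = 200
  X*Y*Z ↦ 1·1·10·8 = 80
  -X*Z**2 ↦ -1·1·1·64 = -64
  2*Y**3 ↦ 2·1·1000·1 = 2000
  -3*Y**2*Z ↦ -3·1·100·8 = -2400
  Y*Z**2 ↦ 1·1·10·64 = 640
  -Z**3 ↦ -1·1·1·512 = -512
Sum: F(1, 10, 8) = (3) + (16) + (200) + (80) + (-64) + (2000) + (-2400) + (640) + (-512) = -37.
Reducing mod 11: -37 ≡ 7 (mod 11).
Since F(a, b, c) ≡ 7 ≠ 0 (mod 11), P does NOT lie on the curve.


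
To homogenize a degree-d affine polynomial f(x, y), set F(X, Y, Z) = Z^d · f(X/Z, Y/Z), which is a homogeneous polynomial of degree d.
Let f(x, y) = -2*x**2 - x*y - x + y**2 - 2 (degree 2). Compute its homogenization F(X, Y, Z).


F(X, Y, Z) = -2*X**2 - X*Y - X*Z + Y**2 - 2*Z**2

deg(f) = 2.
Substitute x = X/Z, y = Y/Z into f, then multiply by Z^2.
  monomial -2·x^2·y^0 ↦ -2·X^2·Y^0·Z^0.
  monomial -1·x^1·y^1 ↦ -1·X^1·Y^1·Z^0.
  monomial -1·x^1·y^0 ↦ -1·X^1·Y^0·Z^1.
  monomial 1·x^0·y^2 ↦ 1·X^0·Y^2·Z^0.
  monomial -2·x^0·y^0 ↦ -2·X^0·Y^0·Z^2.
Collecting: F(X, Y, Z) = -2*X**2 - X*Y - X*Z + Y**2 - 2*Z**2.


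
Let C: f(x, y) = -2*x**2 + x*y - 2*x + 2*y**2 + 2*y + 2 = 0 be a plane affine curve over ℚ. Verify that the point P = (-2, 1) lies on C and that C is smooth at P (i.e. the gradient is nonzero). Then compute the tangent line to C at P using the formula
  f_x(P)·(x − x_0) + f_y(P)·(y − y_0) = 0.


Tangent line at P: 7*x + 4*y + 10 = 0.

Step 1: f(-2, 1) = 0, so P lies on C.
Step 2: partial derivatives
  f_x(x, y) = -4*x + y - 2, f_y(x, y) = x + 4*y + 2.
  f_x(P) = 7, f_y(P) = 4 (gradient nonzero, so P is smooth).
Step 3: tangent line at P: 7·(x − -2) + 4·(y − 1) = 0.
Expanding: 7*x + 4*y + 10 = 0.


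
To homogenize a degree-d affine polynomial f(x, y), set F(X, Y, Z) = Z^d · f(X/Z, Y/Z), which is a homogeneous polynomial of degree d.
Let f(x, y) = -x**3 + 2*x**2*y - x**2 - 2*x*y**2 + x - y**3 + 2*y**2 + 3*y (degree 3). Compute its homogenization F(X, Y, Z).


F(X, Y, Z) = -X**3 + 2*X**2*Y - X**2*Z - 2*X*Y**2 + X*Z**2 - Y**3 + 2*Y**2*Z + 3*Y*Z**2

deg(f) = 3.
Substitute x = X/Z, y = Y/Z into f, then multiply by Z^3.
  monomial -1·x^3·y^0 ↦ -1·X^3·Y^0·Z^0.
  monomial 2·x^2·y^1 ↦ 2·X^2·Y^1·Z^0.
  monomial -1·x^2·y^0 ↦ -1·X^2·Y^0·Z^1.
  monomial -2·x^1·y^2 ↦ -2·X^1·Y^2·Z^0.
  monomial 1·x^1·y^0 ↦ 1·X^1·Y^0·Z^2.
  monomial -1·x^0·y^3 ↦ -1·X^0·Y^3·Z^0.
  monomial 2·x^0·y^2 ↦ 2·X^0·Y^2·Z^1.
  monomial 3·x^0·y^1 ↦ 3·X^0·Y^1·Z^2.
Collecting: F(X, Y, Z) = -X**3 + 2*X**2*Y - X**2*Z - 2*X*Y**2 + X*Z**2 - Y**3 + 2*Y**2*Z + 3*Y*Z**2.


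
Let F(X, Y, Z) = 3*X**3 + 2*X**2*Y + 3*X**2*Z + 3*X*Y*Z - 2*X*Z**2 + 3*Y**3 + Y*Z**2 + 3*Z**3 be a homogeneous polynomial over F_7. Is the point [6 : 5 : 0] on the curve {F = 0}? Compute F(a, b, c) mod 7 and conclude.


F(6,5,0) ≡ 4 (mod 7); P is NOT on the curve.

Evaluate F(6, 5, 0) term-by-term (mod 7).
  3*X**3 ↦ 3·216·1·1 = 648
  2*X**2*Y ↦ 2·36·5·1 = 360
  3*X**2*Z ↦ 3·36·1·0 = 0
  3*X*Y*Z ↦ 3·6·5·0 = 0
  -2*X*Z**2 ↦ -2·6·1·0 = 0
  3*Y**3 ↦ 3·1·125·1 = 375
  Y*Z**2 ↦ 1·1·5·0 = 0
  3*Z**3 ↦ 3·1·1·0 = 0
Sum: F(6, 5, 0) = (648) + (360) + (0) + (0) + (0) + (375) + (0) + (0) = 1383.
Reducing mod 7: 1383 ≡ 4 (mod 7).
Since F(a, b, c) ≡ 4 ≠ 0 (mod 7), P does NOT lie on the curve.


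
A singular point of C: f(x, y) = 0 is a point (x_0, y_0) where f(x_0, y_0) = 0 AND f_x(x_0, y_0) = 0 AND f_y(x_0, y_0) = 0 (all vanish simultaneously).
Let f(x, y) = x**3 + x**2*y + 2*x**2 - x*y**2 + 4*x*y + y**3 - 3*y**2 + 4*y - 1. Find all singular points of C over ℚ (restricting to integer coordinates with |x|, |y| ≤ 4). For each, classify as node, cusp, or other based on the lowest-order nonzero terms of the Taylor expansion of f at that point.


Singular points: {(-1, 1)}; classification: cusp.

Compute partial derivatives:
  f_x = 3*x**2 + 2*x*y + 4*x - y**2 + 4*y.
  f_y = x**2 - 2*x*y + 4*x + 3*y**2 - 6*y + 4.
Scan x_0 ∈ {−4, ..., 4}. For each x_0, f_y(x_0, y) is a polynomial in y; find its integer roots y ∈ {−4, ..., 4}, then test f_x and f at those candidates.
  x = -4: f_y(-4, y) = 3*y**2 + 2*y + 4; no integer root y with |y| ≤ 4.
  x = -3: f_y(-3, y) = 3*y**2 + 1; no integer root y with |y| ≤ 4.
  x = -2: f_y(-2, y) = 3*y**2 - 2*y; vanishes at y ∈ {0}. (-2, 0): f_x = 4 ≠ 0.
  x = -1: f_y(-1, y) = 3*y**2 - 4*y + 1; vanishes at y ∈ {1}. (-1, 1): f_x = 0, f = 0 — SINGULAR.
  x = 0: f_y(0, y) = 3*y**2 - 6*y + 4; no integer root y with |y| ≤ 4.
  x = 1: f_y(1, y) = 3*y**2 - 8*y + 9; no integer root y with |y| ≤ 4.
  x = 2: f_y(2, y) = 3*y**2 - 10*y + 16; no integer root y with |y| ≤ 4.
  x = 3: f_y(3, y) = 3*y**2 - 12*y + 25; no integer root y with |y| ≤ 4.
  x = 4: f_y(4, y) = 3*y**2 - 14*y + 36; no integer root y with |y| ≤ 4.
Only singular point on the grid: (-1, 1).
Classify: substitute x = -1 + u, y = 1 + v and expand: f = u**3 + u**2*v - u*v**2 + v**3 + v**2.
No constant or linear terms (consistent with a singular point). Quadratic part: v**2. Cubic part: u**3 + u**2*v - u*v**2 + v**3.
The quadratic part v**2 is a perfect square, so there is a single (double) tangent line v = 0, i.e. y = 1. Restricting the cubic part to that line (v = 0) leaves u**3 ≠ 0, so f is not divisible by v and the branch is v² ≈ -u**3 to lowest order — this is a cusp.
Classification: cusp.


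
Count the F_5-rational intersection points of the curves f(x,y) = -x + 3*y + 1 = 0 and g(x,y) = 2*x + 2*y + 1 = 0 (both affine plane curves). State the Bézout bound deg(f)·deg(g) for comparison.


Common zeros: {(3, 4)}; count = 1; Bézout bound = 1.

deg(f) = 1, deg(g) = 1, so Bézout bound = 1.
Scan x ∈ F_5. For each x, list the y ∈ F_5 with f(x, y) ≡ 0 and those with g(x, y) ≡ 0 (mod 5); the common zeros in that column are the intersection.
  x = 0: f ≡ 0 at y ∈ {3}; g ≡ 0 at y ∈ {2}; common: ∅.
  x = 1: f ≡ 0 at y ∈ {0}; g ≡ 0 at y ∈ {1}; common: ∅.
  x = 2: f ≡ 0 at y ∈ {2}; g ≡ 0 at y ∈ {0}; common: ∅.
  x = 3: f ≡ 0 at y ∈ {4}; g ≡ 0 at y ∈ {4}; common: {4}.
  x = 4: f ≡ 0 at y ∈ {1}; g ≡ 0 at y ∈ {3}; common: ∅.
Collecting: common zeros = {(3, 4)}, so the count is 1.
Comparison with the Bézout bound: 1 ≤ 1 = deg(f)·deg(g), as expected for curves with no common component (the bound is attained).


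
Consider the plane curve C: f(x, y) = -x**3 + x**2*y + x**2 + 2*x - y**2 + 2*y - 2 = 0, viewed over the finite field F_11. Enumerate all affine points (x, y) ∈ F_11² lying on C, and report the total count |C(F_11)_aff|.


Affine F_11-points: {(1, 0), (1, 3), (5, 1), (5, 4), (6, 6), (6, 10), (9, 1), (9, 5), (10, 1), (10, 2)}; count = 10.

For each of the 121 pairs (x, y) ∈ F_11², evaluate f(x, y) mod 11. Record the zeros.
  x = 0: [0↦9, 1↦10, 2↦9, 3↦6, 4↦1, 5↦5, 6↦7, 7↦7, 8↦5, 9↦1, 10↦6]  zeros at y ∈ ∅
  x = 1: [0↦0, 1↦2, 2↦2, 3↦0, 4↦7, 5↦1, 6↦4, 7↦5, 8↦4, 9↦1, 10↦7]  zeros at y ∈ {0, 3}
  x = 2: [0↦9, 1↦3, 2↦6, 3↦7, 4↦6, 5↦3, 6↦9, 7↦2, 8↦4, 9↦4, 10↦2]  zeros at y ∈ ∅
  x = 3: [0↦8, 1↦7, 2↦4, 3↦10, 4↦3, 5↦5, 6↦5, 7↦3, 8↦10, 9↦4, 10↦7]  zeros at y ∈ ∅
  x = 4: [0↦2, 1↦8, 2↦1, 3↦3, 4↦3, 5↦1, 6↦8, 7↦2, 8↦5, 9↦6, 10↦5]  zeros at y ∈ ∅
  x = 5: [0↦7, 1↦0, 2↦2, 3↦2, 4↦0, 5↦7, 6↦1, 7↦4, 8↦5, 9↦4, 10↦1]  zeros at y ∈ {1, 4}
  x = 6: [0↦6, 1↦10, 2↦1, 3↦1, 4↦10, 5↦6, 6↦0, 7↦3, 8↦4, 9↦3, 10↦0]  zeros at y ∈ {6, 10}
  x = 7: [0↦4, 1↦10, 2↦3, 3↦5, 4↦5, 5↦3, 6↦10, 7↦4, 8↦7, 9↦8, 10↦7]  zeros at y ∈ ∅
  x = 8: [0↦6, 1↦5, 2↦2, 3↦8, 4↦1, 5↦3, 6↦3, 7↦1, 8↦8, 9↦2, 10↦5]  zeros at y ∈ ∅
  x = 9: [0↦6, 1↦0, 2↦3, 3↦4, 4↦3, 5↦0, 6↦6, 7↦10, 8↦1, 9↦1, 10↦10]  zeros at y ∈ {1, 5}
  x = 10: [0↦9, 1↦0, 2↦0, 3↦9, 4↦5, 5↦10, 6↦2, 7↦3, 8↦2, 9↦10, 10↦5]  zeros at y ∈ {1, 2}
Collecting zeros: affine points = {(1, 0), (1, 3), (5, 1), (5, 4), (6, 6), (6, 10), (9, 1), (9, 5), (10, 1), (10, 2)}.
Total count |C(F_11)_aff| = 10.


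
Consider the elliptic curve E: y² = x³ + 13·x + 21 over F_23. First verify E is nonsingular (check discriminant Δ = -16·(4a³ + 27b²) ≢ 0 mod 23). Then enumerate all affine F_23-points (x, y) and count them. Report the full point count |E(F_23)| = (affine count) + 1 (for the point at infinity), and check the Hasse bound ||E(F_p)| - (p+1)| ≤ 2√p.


Affine points = {(1, 9), (1, 14), (2, 3), (2, 20), (3, 8), (3, 15), (5, 2), (5, 21), (6, 4), (6, 19), (7, 8), (7, 15), (8, 4), (8, 19), (9, 4), (9, 19), (10, 1), (10, 22), (11, 0), (13, 8), (13, 15), (14, 7), (14, 16), (15, 7), (15, 16), (16, 1), (16, 22), (17, 7), (17, 16), (20, 1), (20, 22)}; affine count = 31; |E(F_23)| = 32.

Discriminant check: Δ ∝ 4a³ + 27b² = 4·13³ + 27·21² = 4·2197 + 27·441 ≡ 18 (mod 23). Nonzero ⇒ E is nonsingular.
For each x ∈ F_23, compute rhs = x³ + 13·x + 21 mod 23, then count y ∈ F_23 with y² ≡ rhs.
  x = 0: rhs = 21, matching y values: none (0 points).
  x = 1: rhs = 12, matching y values: 9, 14 (2 points).
  x = 2: rhs = 9, matching y values: 3, 20 (2 points).
  x = 3: rhs = 18, matching y values: 8, 15 (2 points).
  x = 4: rhs = 22, matching y values: none (0 points).
  x = 5: rhs = 4, matching y values: 2, 21 (2 points).
  x = 6: rhs = 16, matching y values: 4, 19 (2 points).
  x = 7: rhs = 18, matching y values: 8, 15 (2 points).
  x = 8: rhs = 16, matching y values: 4, 19 (2 points).
  x = 9: rhs = 16, matching y values: 4, 19 (2 points).
  x = 10: rhs = 1, matching y values: 1, 22 (2 points).
  x = 11: rhs = 0, matching y values: 0 (1 points).
  x = 12: rhs = 19, matching y values: none (0 points).
  x = 13: rhs = 18, matching y values: 8, 15 (2 points).
  x = 14: rhs = 3, matching y values: 7, 16 (2 points).
  x = 15: rhs = 3, matching y values: 7, 16 (2 points).
  x = 16: rhs = 1, matching y values: 1, 22 (2 points).
  x = 17: rhs = 3, matching y values: 7, 16 (2 points).
  x = 18: rhs = 15, matching y values: none (0 points).
  x = 19: rhs = 20, matching y values: none (0 points).
  x = 20: rhs = 1, matching y values: 1, 22 (2 points).
  x = 21: rhs = 10, matching y values: none (0 points).
  x = 22: rhs = 7, matching y values: none (0 points).
Total affine count: 31.
Full point count |E(F_23)| = 31 + 1 = 32.
Hasse bound: |32 − (23+1)| = |8| = 8 ≤ 2√23 ≈ 9.5917 ✓.


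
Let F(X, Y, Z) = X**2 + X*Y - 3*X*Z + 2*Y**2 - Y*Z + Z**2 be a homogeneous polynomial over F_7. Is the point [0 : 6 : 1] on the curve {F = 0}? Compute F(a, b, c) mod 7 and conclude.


F(0,6,1) ≡ 4 (mod 7); P is NOT on the curve.

Evaluate F(0, 6, 1) term-by-term (mod 7).
  X**2 ↦ 1·0·1·1 = 0
  X*Y ↦ 1·0·6·1 = 0
  -3*X*Z ↦ -3·0·1·1 = 0
  2*Y**2 ↦ 2·1·36·1 = 72
  -Y*Z ↦ -1·1·6·1 = -6
  Z**2 ↦ 1·1·1·1 = 1
Sum: F(0, 6, 1) = (0) + (0) + (0) + (72) + (-6) + (1) = 67.
Reducing mod 7: 67 ≡ 4 (mod 7).
Since F(a, b, c) ≡ 4 ≠ 0 (mod 7), P does NOT lie on the curve.


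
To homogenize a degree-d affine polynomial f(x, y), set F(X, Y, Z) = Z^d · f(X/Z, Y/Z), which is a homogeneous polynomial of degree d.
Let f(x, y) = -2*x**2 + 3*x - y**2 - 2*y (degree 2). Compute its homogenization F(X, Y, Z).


F(X, Y, Z) = -2*X**2 + 3*X*Z - Y**2 - 2*Y*Z

deg(f) = 2.
Substitute x = X/Z, y = Y/Z into f, then multiply by Z^2.
  monomial -2·x^2·y^0 ↦ -2·X^2·Y^0·Z^0.
  monomial 3·x^1·y^0 ↦ 3·X^1·Y^0·Z^1.
  monomial -1·x^0·y^2 ↦ -1·X^0·Y^2·Z^0.
  monomial -2·x^0·y^1 ↦ -2·X^0·Y^1·Z^1.
Collecting: F(X, Y, Z) = -2*X**2 + 3*X*Z - Y**2 - 2*Y*Z.


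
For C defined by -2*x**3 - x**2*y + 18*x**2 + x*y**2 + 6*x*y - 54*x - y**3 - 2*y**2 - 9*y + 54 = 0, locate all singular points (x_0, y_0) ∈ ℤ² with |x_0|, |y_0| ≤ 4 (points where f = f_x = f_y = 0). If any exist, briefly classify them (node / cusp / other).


Singular points: {(3, 0)}; classification: cusp.

Compute partial derivatives:
  f_x = -6*x**2 - 2*x*y + 36*x + y**2 + 6*y - 54.
  f_y = -x**2 + 2*x*y + 6*x - 3*y**2 - 4*y - 9.
Scan x_0 ∈ {−4, ..., 4}. For each x_0, f_y(x_0, y) is a polynomial in y; find its integer roots y ∈ {−4, ..., 4}, then test f_x and f at those candidates.
  x = -4: f_y(-4, y) = -3*y**2 - 12*y - 49; no integer root y with |y| ≤ 4.
  x = -3: f_y(-3, y) = -3*y**2 - 10*y - 36; no integer root y with |y| ≤ 4.
  x = -2: f_y(-2, y) = -3*y**2 - 8*y - 25; no integer root y with |y| ≤ 4.
  x = -1: f_y(-1, y) = -3*y**2 - 6*y - 16; no integer root y with |y| ≤ 4.
  x = 0: f_y(0, y) = -3*y**2 - 4*y - 9; no integer root y with |y| ≤ 4.
  x = 1: f_y(1, y) = -3*y**2 - 2*y - 4; no integer root y with |y| ≤ 4.
  x = 2: f_y(2, y) = -3*y**2 - 1; no integer root y with |y| ≤ 4.
  x = 3: f_y(3, y) = -3*y**2 + 2*y; vanishes at y ∈ {0}. (3, 0): f_x = 0, f = 0 — SINGULAR.
  x = 4: f_y(4, y) = -3*y**2 + 4*y - 1; vanishes at y ∈ {1}. (4, 1): f_x = -7 ≠ 0.
Only singular point on the grid: (3, 0).
Classify: substitute x = 3 + u, y = 0 + v and expand: f = -2*u**3 - u**2*v + u*v**2 - v**3 + v**2.
No constant or linear terms (consistent with a singular point). Quadratic part: v**2. Cubic part: -2*u**3 - u**2*v + u*v**2 - v**3.
The quadratic part v**2 is a perfect square, so there is a single (double) tangent line v = 0, i.e. y = 0. Restricting the cubic part to that line (v = 0) leaves -2*u**3 ≠ 0, so f is not divisible by v and the branch is v² ≈ 2*u**3 to lowest order — this is a cusp.
Classification: cusp.


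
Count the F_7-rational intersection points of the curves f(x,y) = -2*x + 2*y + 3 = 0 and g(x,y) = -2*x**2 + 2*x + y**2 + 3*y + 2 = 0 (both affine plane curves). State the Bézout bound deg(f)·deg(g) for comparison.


Common zeros: ∅; count = 0; Bézout bound = 2.

deg(f) = 1, deg(g) = 2, so Bézout bound = 2.
Scan x ∈ F_7. For each x, list the y ∈ F_7 with f(x, y) ≡ 0 and those with g(x, y) ≡ 0 (mod 7); the common zeros in that column are the intersection.
  x = 0: f ≡ 0 at y ∈ {2}; g ≡ 0 at y ∈ {5, 6}; common: ∅.
  x = 1: f ≡ 0 at y ∈ {3}; g ≡ 0 at y ∈ {5, 6}; common: ∅.
  x = 2: f ≡ 0 at y ∈ {4}; g ≡ 0 at y ∈ ∅; common: ∅.
  x = 3: f ≡ 0 at y ∈ {5}; g ≡ 0 at y ∈ {2}; common: ∅.
  x = 4: f ≡ 0 at y ∈ {6}; g ≡ 0 at y ∈ ∅; common: ∅.
  x = 5: f ≡ 0 at y ∈ {0}; g ≡ 0 at y ∈ {2}; common: ∅.
  x = 6: f ≡ 0 at y ∈ {1}; g ≡ 0 at y ∈ ∅; common: ∅.
Collecting: common zeros = ∅, so the count is 0.
Comparison with the Bézout bound: 0 ≤ 2 = deg(f)·deg(g), as expected for curves with no common component (the affine F_7-count falls short of the bound because intersections may lie at infinity, over extension fields, or carry multiplicity).


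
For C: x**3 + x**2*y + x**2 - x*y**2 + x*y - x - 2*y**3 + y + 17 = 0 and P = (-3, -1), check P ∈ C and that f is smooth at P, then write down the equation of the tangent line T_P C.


Tangent line at P: 24*x - 5*y + 67 = 0.

Step 1: f(-3, -1) = 0, so P lies on C.
Step 2: partial derivatives
  f_x(x, y) = 3*x**2 + 2*x*y + 2*x - y**2 + y - 1, f_y(x, y) = x**2 - 2*x*y + x - 6*y**2 + 1.
  f_x(P) = 24, f_y(P) = -5 (gradient nonzero, so P is smooth).
Step 3: tangent line at P: 24·(x − -3) + -5·(y − -1) = 0.
Expanding: 24*x - 5*y + 67 = 0.


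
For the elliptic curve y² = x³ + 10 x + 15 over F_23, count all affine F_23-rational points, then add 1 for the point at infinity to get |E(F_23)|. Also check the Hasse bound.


Affine points = {(1, 7), (1, 16), (3, 7), (3, 16), (4, 2), (4, 21), (5, 11), (5, 12), (8, 3), (8, 20), (9, 11), (9, 12), (12, 0), (14, 1), (14, 22), (16, 4), (16, 19), (18, 1), (18, 22), (19, 7), (19, 16), (20, 2), (20, 21), (22, 2), (22, 21)}; affine count = 25; |E(F_23)| = 26.

Discriminant check: Δ ∝ 4a³ + 27b² = 4·10³ + 27·15² = 4·1000 + 27·225 ≡ 1 (mod 23). Nonzero ⇒ E is nonsingular.
For each x ∈ F_23, compute rhs = x³ + 10·x + 15 mod 23, then count y ∈ F_23 with y² ≡ rhs.
  x = 0: rhs = 15, matching y values: none (0 points).
  x = 1: rhs = 3, matching y values: 7, 16 (2 points).
  x = 2: rhs = 20, matching y values: none (0 points).
  x = 3: rhs = 3, matching y values: 7, 16 (2 points).
  x = 4: rhs = 4, matching y values: 2, 21 (2 points).
  x = 5: rhs = 6, matching y values: 11, 12 (2 points).
  x = 6: rhs = 15, matching y values: none (0 points).
  x = 7: rhs = 14, matching y values: none (0 points).
  x = 8: rhs = 9, matching y values: 3, 20 (2 points).
  x = 9: rhs = 6, matching y values: 11, 12 (2 points).
  x = 10: rhs = 11, matching y values: none (0 points).
  x = 11: rhs = 7, matching y values: none (0 points).
  x = 12: rhs = 0, matching y values: 0 (1 points).
  x = 13: rhs = 19, matching y values: none (0 points).
  x = 14: rhs = 1, matching y values: 1, 22 (2 points).
  x = 15: rhs = 21, matching y values: none (0 points).
  x = 16: rhs = 16, matching y values: 4, 19 (2 points).
  x = 17: rhs = 15, matching y values: none (0 points).
  x = 18: rhs = 1, matching y values: 1, 22 (2 points).
  x = 19: rhs = 3, matching y values: 7, 16 (2 points).
  x = 20: rhs = 4, matching y values: 2, 21 (2 points).
  x = 21: rhs = 10, matching y values: none (0 points).
  x = 22: rhs = 4, matching y values: 2, 21 (2 points).
Total affine count: 25.
Full point count |E(F_23)| = 25 + 1 = 26.
Hasse bound: |26 − (23+1)| = |2| = 2 ≤ 2√23 ≈ 9.5917 ✓.


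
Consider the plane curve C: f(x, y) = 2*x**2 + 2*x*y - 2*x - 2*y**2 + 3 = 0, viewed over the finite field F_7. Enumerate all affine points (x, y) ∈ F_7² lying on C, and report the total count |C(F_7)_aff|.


Affine F_7-points: {(1, 4), (2, 0), (2, 2), (3, 4), (3, 6), (4, 2), (6, 0), (6, 6)}; count = 8.

For each of the 49 pairs (x, y) ∈ F_7², evaluate f(x, y) mod 7. Record the zeros.
  x = 0: [0↦3, 1↦1, 2↦2, 3↦6, 4↦6, 5↦2, 6↦1]  zeros at y ∈ ∅
  x = 1: [0↦3, 1↦3, 2↦6, 3↦5, 4↦0, 5↦5, 6↦6]  zeros at y ∈ {4}
  x = 2: [0↦0, 1↦2, 2↦0, 3↦1, 4↦5, 5↦5, 6↦1]  zeros at y ∈ {0, 2}
  x = 3: [0↦1, 1↦5, 2↦5, 3↦1, 4↦0, 5↦2, 6↦0]  zeros at y ∈ {4, 6}
  x = 4: [0↦6, 1↦5, 2↦0, 3↦5, 4↦6, 5↦3, 6↦3]  zeros at y ∈ {2}
  x = 5: [0↦1, 1↦2, 2↦6, 3↦6, 4↦2, 5↦1, 6↦3]  zeros at y ∈ ∅
  x = 6: [0↦0, 1↦3, 2↦2, 3↦4, 4↦2, 5↦3, 6↦0]  zeros at y ∈ {0, 6}
Collecting zeros: affine points = {(1, 4), (2, 0), (2, 2), (3, 4), (3, 6), (4, 2), (6, 0), (6, 6)}.
Total count |C(F_7)_aff| = 8.


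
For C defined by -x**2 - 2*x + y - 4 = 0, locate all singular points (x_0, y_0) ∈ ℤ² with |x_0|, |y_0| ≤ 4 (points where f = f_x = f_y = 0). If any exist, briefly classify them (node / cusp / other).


No singular points in the scanned grid; C is smooth there.

Compute partial derivatives:
  f_x = -2*x - 2.
  f_y = 1.
f_y = 1 is a nonzero constant, so f_y never vanishes: no point (x, y) can satisfy f = f_x = f_y = 0. In particular no (x, y) ∈ {−4, ..., 4}² is singular; the curve is smooth.


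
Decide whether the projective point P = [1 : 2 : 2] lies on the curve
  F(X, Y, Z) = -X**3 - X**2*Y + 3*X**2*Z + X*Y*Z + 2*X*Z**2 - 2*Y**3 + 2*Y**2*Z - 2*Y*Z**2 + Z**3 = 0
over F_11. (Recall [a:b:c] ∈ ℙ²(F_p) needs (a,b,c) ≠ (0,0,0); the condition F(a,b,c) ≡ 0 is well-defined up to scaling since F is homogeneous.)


F(1,2,2) ≡ 7 (mod 11); P is NOT on the curve.

Evaluate F(1, 2, 2) term-by-term (mod 11).
  -X**3 ↦ -1·1·1·1 = -1
  -X**2*Y ↦ -1·1·2·1 = -2
  3*X**2*Z ↦ 3·1·1·2 = 6
  X*Y*Z ↦ 1·1·2·2 = 4
  2*X*Z**2 ↦ 2·1·1·4 = 8
  -2*Y**3 ↦ -2·1·8·1 = -16
  2*Y**2*Z ↦ 2·1·4·2 = 16
  -2*Y*Z**2 ↦ -2·1·2·4 = -16
  Z**3 ↦ 1·1·1·8 = 8
Sum: F(1, 2, 2) = (-1) + (-2) + (6) + (4) + (8) + (-16) + (16) + (-16) + (8) = 7.
Reducing mod 11: 7 ≡ 7 (mod 11).
Since F(a, b, c) ≡ 7 ≠ 0 (mod 11), P does NOT lie on the curve.


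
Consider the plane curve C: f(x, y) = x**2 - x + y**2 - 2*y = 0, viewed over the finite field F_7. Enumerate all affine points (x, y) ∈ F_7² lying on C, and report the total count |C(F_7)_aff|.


Affine F_7-points: {(0, 0), (0, 2), (1, 0), (1, 2), (3, 4), (3, 5), (5, 4), (5, 5)}; count = 8.

For each of the 49 pairs (x, y) ∈ F_7², evaluate f(x, y) mod 7. Record the zeros.
  x = 0: [0↦0, 1↦6, 2↦0, 3↦3, 4↦1, 5↦1, 6↦3]  zeros at y ∈ {0, 2}
  x = 1: [0↦0, 1↦6, 2↦0, 3↦3, 4↦1, 5↦1, 6↦3]  zeros at y ∈ {0, 2}
  x = 2: [0↦2, 1↦1, 2↦2, 3↦5, 4↦3, 5↦3, 6↦5]  zeros at y ∈ ∅
  x = 3: [0↦6, 1↦5, 2↦6, 3↦2, 4↦0, 5↦0, 6↦2]  zeros at y ∈ {4, 5}
  x = 4: [0↦5, 1↦4, 2↦5, 3↦1, 4↦6, 5↦6, 6↦1]  zeros at y ∈ ∅
  x = 5: [0↦6, 1↦5, 2↦6, 3↦2, 4↦0, 5↦0, 6↦2]  zeros at y ∈ {4, 5}
  x = 6: [0↦2, 1↦1, 2↦2, 3↦5, 4↦3, 5↦3, 6↦5]  zeros at y ∈ ∅
Collecting zeros: affine points = {(0, 0), (0, 2), (1, 0), (1, 2), (3, 4), (3, 5), (5, 4), (5, 5)}.
Total count |C(F_7)_aff| = 8.


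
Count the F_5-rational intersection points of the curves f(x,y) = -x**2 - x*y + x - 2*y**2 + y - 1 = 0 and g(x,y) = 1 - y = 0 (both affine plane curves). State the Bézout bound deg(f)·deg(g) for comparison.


Common zeros: ∅; count = 0; Bézout bound = 2.

deg(f) = 2, deg(g) = 1, so Bézout bound = 2.
Scan x ∈ F_5. For each x, list the y ∈ F_5 with f(x, y) ≡ 0 and those with g(x, y) ≡ 0 (mod 5); the common zeros in that column are the intersection.
  x = 0: f ≡ 0 at y ∈ ∅; g ≡ 0 at y ∈ {1}; common: ∅.
  x = 1: f ≡ 0 at y ∈ ∅; g ≡ 0 at y ∈ {1}; common: ∅.
  x = 2: f ≡ 0 at y ∈ ∅; g ≡ 0 at y ∈ {1}; common: ∅.
  x = 3: f ≡ 0 at y ∈ ∅; g ≡ 0 at y ∈ {1}; common: ∅.
  x = 4: f ≡ 0 at y ∈ {3}; g ≡ 0 at y ∈ {1}; common: ∅.
Collecting: common zeros = ∅, so the count is 0.
Comparison with the Bézout bound: 0 ≤ 2 = deg(f)·deg(g), as expected for curves with no common component (the affine F_5-count falls short of the bound because intersections may lie at infinity, over extension fields, or carry multiplicity).


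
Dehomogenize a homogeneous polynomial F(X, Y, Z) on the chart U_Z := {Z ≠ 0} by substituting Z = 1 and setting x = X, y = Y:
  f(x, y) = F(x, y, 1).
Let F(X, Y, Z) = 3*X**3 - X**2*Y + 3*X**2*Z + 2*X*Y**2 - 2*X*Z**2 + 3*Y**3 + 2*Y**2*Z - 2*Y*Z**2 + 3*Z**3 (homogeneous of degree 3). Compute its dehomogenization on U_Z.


f(x, y) = 3*x**3 - x**2*y + 3*x**2 + 2*x*y**2 - 2*x + 3*y**3 + 2*y**2 - 2*y + 3

On U_Z we set Z = 1. Each monomial c·X^i·Y^j·Z^k in F becomes c·x^i·y^j·1^k = c·x^i·y^j.
Substituting Z = 1: F(X, Y, 1) = 3*x**3 - x**2*y + 3*x**2 + 2*x*y**2 - 2*x + 3*y**3 + 2*y**2 - 2*y + 3.
Note: deg(f) ≤ deg(F) = 3; strict inequality happens when F is divisible by Z (lost terms).


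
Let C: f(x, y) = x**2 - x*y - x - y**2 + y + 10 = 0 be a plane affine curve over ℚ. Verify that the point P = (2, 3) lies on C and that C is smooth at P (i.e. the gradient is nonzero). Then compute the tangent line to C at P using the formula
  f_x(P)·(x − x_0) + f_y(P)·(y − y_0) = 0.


Tangent line at P: 21 - 7*y = 0.

Step 1: f(2, 3) = 0, so P lies on C.
Step 2: partial derivatives
  f_x(x, y) = 2*x - y - 1, f_y(x, y) = -x - 2*y + 1.
  f_x(P) = 0, f_y(P) = -7 (gradient nonzero, so P is smooth).
Step 3: tangent line at P: 0·(x − 2) + -7·(y − 3) = 0.
Expanding: 21 - 7*y = 0.


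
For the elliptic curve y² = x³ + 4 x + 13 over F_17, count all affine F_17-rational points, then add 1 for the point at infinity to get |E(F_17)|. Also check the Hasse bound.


Affine points = {(0, 8), (0, 9), (1, 1), (1, 16), (3, 1), (3, 16), (4, 5), (4, 12), (6, 7), (6, 10), (8, 8), (8, 9), (9, 8), (9, 9), (10, 4), (10, 13), (12, 2), (12, 15), (13, 1), (13, 16), (14, 5), (14, 12), (16, 5), (16, 12)}; affine count = 24; |E(F_17)| = 25.

Discriminant check: Δ ∝ 4a³ + 27b² = 4·4³ + 27·13² = 4·64 + 27·169 ≡ 8 (mod 17). Nonzero ⇒ E is nonsingular.
For each x ∈ F_17, compute rhs = x³ + 4·x + 13 mod 17, then count y ∈ F_17 with y² ≡ rhs.
  x = 0: rhs = 13, matching y values: 8, 9 (2 points).
  x = 1: rhs = 1, matching y values: 1, 16 (2 points).
  x = 2: rhs = 12, matching y values: none (0 points).
  x = 3: rhs = 1, matching y values: 1, 16 (2 points).
  x = 4: rhs = 8, matching y values: 5, 12 (2 points).
  x = 5: rhs = 5, matching y values: none (0 points).
  x = 6: rhs = 15, matching y values: 7, 10 (2 points).
  x = 7: rhs = 10, matching y values: none (0 points).
  x = 8: rhs = 13, matching y values: 8, 9 (2 points).
  x = 9: rhs = 13, matching y values: 8, 9 (2 points).
  x = 10: rhs = 16, matching y values: 4, 13 (2 points).
  x = 11: rhs = 11, matching y values: none (0 points).
  x = 12: rhs = 4, matching y values: 2, 15 (2 points).
  x = 13: rhs = 1, matching y values: 1, 16 (2 points).
  x = 14: rhs = 8, matching y values: 5, 12 (2 points).
  x = 15: rhs = 14, matching y values: none (0 points).
  x = 16: rhs = 8, matching y values: 5, 12 (2 points).
Total affine count: 24.
Full point count |E(F_17)| = 24 + 1 = 25.
Hasse bound: |25 − (17+1)| = |7| = 7 ≤ 2√17 ≈ 8.2462 ✓.


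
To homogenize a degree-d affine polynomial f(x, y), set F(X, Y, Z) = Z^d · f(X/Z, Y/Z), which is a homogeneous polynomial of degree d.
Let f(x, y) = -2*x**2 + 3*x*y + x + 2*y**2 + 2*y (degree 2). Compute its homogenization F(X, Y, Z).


F(X, Y, Z) = -2*X**2 + 3*X*Y + X*Z + 2*Y**2 + 2*Y*Z

deg(f) = 2.
Substitute x = X/Z, y = Y/Z into f, then multiply by Z^2.
  monomial -2·x^2·y^0 ↦ -2·X^2·Y^0·Z^0.
  monomial 3·x^1·y^1 ↦ 3·X^1·Y^1·Z^0.
  monomial 1·x^1·y^0 ↦ 1·X^1·Y^0·Z^1.
  monomial 2·x^0·y^2 ↦ 2·X^0·Y^2·Z^0.
  monomial 2·x^0·y^1 ↦ 2·X^0·Y^1·Z^1.
Collecting: F(X, Y, Z) = -2*X**2 + 3*X*Y + X*Z + 2*Y**2 + 2*Y*Z.


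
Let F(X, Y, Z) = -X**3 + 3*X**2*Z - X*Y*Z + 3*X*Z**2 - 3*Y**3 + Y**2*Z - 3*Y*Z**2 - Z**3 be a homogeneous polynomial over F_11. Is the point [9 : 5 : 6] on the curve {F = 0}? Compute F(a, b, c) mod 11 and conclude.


F(9,5,6) ≡ 10 (mod 11); P is NOT on the curve.

Evaluate F(9, 5, 6) term-by-term (mod 11).
  -X**3 ↦ -1·729·1·1 = -729
  3*X**2*Z ↦ 3·81·1·6 = 1458
  -X*Y*Z ↦ -1·9·5·6 = -270
  3*X*Z**2 ↦ 3·9·1·36 = 972
  -3*Y**3 ↦ -3·1·125·1 = -375
  Y**2*Z ↦ 1·1·25·6 = 150
  -3*Y*Z**2 ↦ -3·1·5·36 = -540
  -Z**3 ↦ -1·1·1·216 = -216
Sum: F(9, 5, 6) = (-729) + (1458) + (-270) + (972) + (-375) + (150) + (-540) + (-216) = 450.
Reducing mod 11: 450 ≡ 10 (mod 11).
Since F(a, b, c) ≡ 10 ≠ 0 (mod 11), P does NOT lie on the curve.


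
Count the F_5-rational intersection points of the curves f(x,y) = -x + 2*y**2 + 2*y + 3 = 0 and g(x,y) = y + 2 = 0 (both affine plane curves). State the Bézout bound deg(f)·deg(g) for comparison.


Common zeros: {(2, 3)}; count = 1; Bézout bound = 2.

deg(f) = 2, deg(g) = 1, so Bézout bound = 2.
Scan x ∈ F_5. For each x, list the y ∈ F_5 with f(x, y) ≡ 0 and those with g(x, y) ≡ 0 (mod 5); the common zeros in that column are the intersection.
  x = 0: f ≡ 0 at y ∈ {2}; g ≡ 0 at y ∈ {3}; common: ∅.
  x = 1: f ≡ 0 at y ∈ ∅; g ≡ 0 at y ∈ {3}; common: ∅.
  x = 2: f ≡ 0 at y ∈ {1, 3}; g ≡ 0 at y ∈ {3}; common: {3}.
  x = 3: f ≡ 0 at y ∈ {0, 4}; g ≡ 0 at y ∈ {3}; common: ∅.
  x = 4: f ≡ 0 at y ∈ ∅; g ≡ 0 at y ∈ {3}; common: ∅.
Collecting: common zeros = {(2, 3)}, so the count is 1.
Comparison with the Bézout bound: 1 ≤ 2 = deg(f)·deg(g), as expected for curves with no common component (the affine F_5-count falls short of the bound because intersections may lie at infinity, over extension fields, or carry multiplicity).


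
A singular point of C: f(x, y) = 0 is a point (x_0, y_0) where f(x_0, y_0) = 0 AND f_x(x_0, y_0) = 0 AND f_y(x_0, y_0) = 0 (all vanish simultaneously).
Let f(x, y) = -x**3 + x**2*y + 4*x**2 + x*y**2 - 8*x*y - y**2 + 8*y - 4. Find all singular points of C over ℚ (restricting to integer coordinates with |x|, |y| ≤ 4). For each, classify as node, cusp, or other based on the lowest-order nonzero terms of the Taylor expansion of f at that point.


Singular points: {(2, 2)}; classification: cusp.

Compute partial derivatives:
  f_x = -3*x**2 + 2*x*y + 8*x + y**2 - 8*y.
  f_y = x**2 + 2*x*y - 8*x - 2*y + 8.
Scan x_0 ∈ {−4, ..., 4}. For each x_0, f_y(x_0, y) is a polynomial in y; find its integer roots y ∈ {−4, ..., 4}, then test f_x and f at those candidates.
  x = -4: f_y(-4, y) = 56 - 10*y; no integer root y with |y| ≤ 4.
  x = -3: f_y(-3, y) = 41 - 8*y; no integer root y with |y| ≤ 4.
  x = -2: f_y(-2, y) = 28 - 6*y; no integer root y with |y| ≤ 4.
  x = -1: f_y(-1, y) = 17 - 4*y; no integer root y with |y| ≤ 4.
  x = 0: f_y(0, y) = 8 - 2*y; vanishes at y ∈ {4}. (0, 4): f_x = -16 ≠ 0.
  x = 1: f_y(1, y) = 1; no integer root y with |y| ≤ 4.
  x = 2: f_y(2, y) = 2*y - 4; vanishes at y ∈ {2}. (2, 2): f_x = 0, f = 0 — SINGULAR.
  x = 3: f_y(3, y) = 4*y - 7; no integer root y with |y| ≤ 4.
  x = 4: f_y(4, y) = 6*y - 8; no integer root y with |y| ≤ 4.
Only singular point on the grid: (2, 2).
Classify: substitute x = 2 + u, y = 2 + v and expand: f = -u**3 + u**2*v + u*v**2 + v**2.
No constant or linear terms (consistent with a singular point). Quadratic part: v**2. Cubic part: -u**3 + u**2*v + u*v**2.
The quadratic part v**2 is a perfect square, so there is a single (double) tangent line v = 0, i.e. y = 2. Restricting the cubic part to that line (v = 0) leaves -u**3 ≠ 0, so f is not divisible by v and the branch is v² ≈ u**3 to lowest order — this is a cusp.
Classification: cusp.


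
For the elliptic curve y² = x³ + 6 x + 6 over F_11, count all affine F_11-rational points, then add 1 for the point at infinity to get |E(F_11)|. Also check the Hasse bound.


Affine points = {(2, 2), (2, 9), (6, 4), (6, 7), (8, 4), (8, 7)}; affine count = 6; |E(F_11)| = 7.

Discriminant check: Δ ∝ 4a³ + 27b² = 4·6³ + 27·6² = 4·216 + 27·36 ≡ 10 (mod 11). Nonzero ⇒ E is nonsingular.
For each x ∈ F_11, compute rhs = x³ + 6·x + 6 mod 11, then count y ∈ F_11 with y² ≡ rhs.
  x = 0: rhs = 6, matching y values: none (0 points).
  x = 1: rhs = 2, matching y values: none (0 points).
  x = 2: rhs = 4, matching y values: 2, 9 (2 points).
  x = 3: rhs = 7, matching y values: none (0 points).
  x = 4: rhs = 6, matching y values: none (0 points).
  x = 5: rhs = 7, matching y values: none (0 points).
  x = 6: rhs = 5, matching y values: 4, 7 (2 points).
  x = 7: rhs = 6, matching y values: none (0 points).
  x = 8: rhs = 5, matching y values: 4, 7 (2 points).
  x = 9: rhs = 8, matching y values: none (0 points).
  x = 10: rhs = 10, matching y values: none (0 points).
Total affine count: 6.
Full point count |E(F_11)| = 6 + 1 = 7.
Hasse bound: |7 − (11+1)| = |-5| = 5 ≤ 2√11 ≈ 6.6332 ✓.


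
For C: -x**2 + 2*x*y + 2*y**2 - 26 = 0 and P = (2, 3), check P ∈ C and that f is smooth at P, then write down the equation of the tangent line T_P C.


Tangent line at P: 2*x + 16*y - 52 = 0.

Step 1: f(2, 3) = 0, so P lies on C.
Step 2: partial derivatives
  f_x(x, y) = -2*x + 2*y, f_y(x, y) = 2*x + 4*y.
  f_x(P) = 2, f_y(P) = 16 (gradient nonzero, so P is smooth).
Step 3: tangent line at P: 2·(x − 2) + 16·(y − 3) = 0.
Expanding: 2*x + 16*y - 52 = 0.


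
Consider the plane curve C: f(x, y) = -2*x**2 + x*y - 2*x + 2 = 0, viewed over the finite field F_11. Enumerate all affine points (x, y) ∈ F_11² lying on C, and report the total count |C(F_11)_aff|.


Affine F_11-points: {(1, 2), (2, 5), (3, 0), (4, 4), (5, 5), (6, 10), (7, 0), (8, 4), (9, 10), (10, 2)}; count = 10.

For each of the 121 pairs (x, y) ∈ F_11², evaluate f(x, y) mod 11. Record the zeros.
  x = 0: [0↦2, 1↦2, 2↦2, 3↦2, 4↦2, 5↦2, 6↦2, 7↦2, 8↦2, 9↦2, 10↦2]  zeros at y ∈ ∅
  x = 1: [0↦9, 1↦10, 2↦0, 3↦1, 4↦2, 5↦3, 6↦4, 7↦5, 8↦6, 9↦7, 10↦8]  zeros at y ∈ {2}
  x = 2: [0↦1, 1↦3, 2↦5, 3↦7, 4↦9, 5↦0, 6↦2, 7↦4, 8↦6, 9↦8, 10↦10]  zeros at y ∈ {5}
  x = 3: [0↦0, 1↦3, 2↦6, 3↦9, 4↦1, 5↦4, 6↦7, 7↦10, 8↦2, 9↦5, 10↦8]  zeros at y ∈ {0}
  x = 4: [0↦6, 1↦10, 2↦3, 3↦7, 4↦0, 5↦4, 6↦8, 7↦1, 8↦5, 9↦9, 10↦2]  zeros at y ∈ {4}
  x = 5: [0↦8, 1↦2, 2↦7, 3↦1, 4↦6, 5↦0, 6↦5, 7↦10, 8↦4, 9↦9, 10↦3]  zeros at y ∈ {5}
  x = 6: [0↦6, 1↦1, 2↦7, 3↦2, 4↦8, 5↦3, 6↦9, 7↦4, 8↦10, 9↦5, 10↦0]  zeros at y ∈ {10}
  x = 7: [0↦0, 1↦7, 2↦3, 3↦10, 4↦6, 5↦2, 6↦9, 7↦5, 8↦1, 9↦8, 10↦4]  zeros at y ∈ {0}
  x = 8: [0↦1, 1↦9, 2↦6, 3↦3, 4↦0, 5↦8, 6↦5, 7↦2, 8↦10, 9↦7, 10↦4]  zeros at y ∈ {4}
  x = 9: [0↦9, 1↦7, 2↦5, 3↦3, 4↦1, 5↦10, 6↦8, 7↦6, 8↦4, 9↦2, 10↦0]  zeros at y ∈ {10}
  x = 10: [0↦2, 1↦1, 2↦0, 3↦10, 4↦9, 5↦8, 6↦7, 7↦6, 8↦5, 9↦4, 10↦3]  zeros at y ∈ {2}
Collecting zeros: affine points = {(1, 2), (2, 5), (3, 0), (4, 4), (5, 5), (6, 10), (7, 0), (8, 4), (9, 10), (10, 2)}.
Total count |C(F_11)_aff| = 10.


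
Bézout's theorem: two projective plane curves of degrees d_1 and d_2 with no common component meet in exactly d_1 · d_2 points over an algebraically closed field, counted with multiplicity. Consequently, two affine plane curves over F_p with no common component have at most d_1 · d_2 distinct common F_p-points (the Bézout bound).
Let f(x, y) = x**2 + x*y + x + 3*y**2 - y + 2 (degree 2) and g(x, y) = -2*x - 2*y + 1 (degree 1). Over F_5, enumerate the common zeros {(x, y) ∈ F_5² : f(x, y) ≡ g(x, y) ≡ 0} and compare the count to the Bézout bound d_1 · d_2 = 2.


Common zeros: ∅; count = 0; Bézout bound = 2.

deg(f) = 2, deg(g) = 1, so Bézout bound = 2.
Scan x ∈ F_5. For each x, list the y ∈ F_5 with f(x, y) ≡ 0 and those with g(x, y) ≡ 0 (mod 5); the common zeros in that column are the intersection.
  x = 0: f ≡ 0 at y ∈ ∅; g ≡ 0 at y ∈ {3}; common: ∅.
  x = 1: f ≡ 0 at y ∈ ∅; g ≡ 0 at y ∈ {2}; common: ∅.
  x = 2: f ≡ 0 at y ∈ {4}; g ≡ 0 at y ∈ {1}; common: ∅.
  x = 3: f ≡ 0 at y ∈ {2, 4}; g ≡ 0 at y ∈ {0}; common: ∅.
  x = 4: f ≡ 0 at y ∈ {2}; g ≡ 0 at y ∈ {4}; common: ∅.
Collecting: common zeros = ∅, so the count is 0.
Comparison with the Bézout bound: 0 ≤ 2 = deg(f)·deg(g), as expected for curves with no common component (the affine F_5-count falls short of the bound because intersections may lie at infinity, over extension fields, or carry multiplicity).
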